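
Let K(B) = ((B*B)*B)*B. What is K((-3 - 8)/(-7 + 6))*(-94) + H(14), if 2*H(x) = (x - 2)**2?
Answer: -1376182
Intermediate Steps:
H(x) = (-2 + x)**2/2 (H(x) = (x - 2)**2/2 = (-2 + x)**2/2)
K(B) = B**4 (K(B) = (B**2*B)*B = B**3*B = B**4)
K((-3 - 8)/(-7 + 6))*(-94) + H(14) = ((-3 - 8)/(-7 + 6))**4*(-94) + (-2 + 14)**2/2 = (-11/(-1))**4*(-94) + (1/2)*12**2 = (-11*(-1))**4*(-94) + (1/2)*144 = 11**4*(-94) + 72 = 14641*(-94) + 72 = -1376254 + 72 = -1376182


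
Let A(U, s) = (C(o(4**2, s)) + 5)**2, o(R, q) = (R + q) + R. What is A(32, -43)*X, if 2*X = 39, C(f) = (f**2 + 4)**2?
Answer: 4763789550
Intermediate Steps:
o(R, q) = q + 2*R
C(f) = (4 + f**2)**2
A(U, s) = (5 + (4 + (32 + s)**2)**2)**2 (A(U, s) = ((4 + (s + 2*4**2)**2)**2 + 5)**2 = ((4 + (s + 2*16)**2)**2 + 5)**2 = ((4 + (s + 32)**2)**2 + 5)**2 = ((4 + (32 + s)**2)**2 + 5)**2 = (5 + (4 + (32 + s)**2)**2)**2)
X = 39/2 (X = (1/2)*39 = 39/2 ≈ 19.500)
A(32, -43)*X = (5 + (4 + (32 - 43)**2)**2)**2*(39/2) = (5 + (4 + (-11)**2)**2)**2*(39/2) = (5 + (4 + 121)**2)**2*(39/2) = (5 + 125**2)**2*(39/2) = (5 + 15625)**2*(39/2) = 15630**2*(39/2) = 244296900*(39/2) = 4763789550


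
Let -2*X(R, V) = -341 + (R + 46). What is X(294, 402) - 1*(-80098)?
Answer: 160197/2 ≈ 80099.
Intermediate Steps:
X(R, V) = 295/2 - R/2 (X(R, V) = -(-341 + (R + 46))/2 = -(-341 + (46 + R))/2 = -(-295 + R)/2 = 295/2 - R/2)
X(294, 402) - 1*(-80098) = (295/2 - ½*294) - 1*(-80098) = (295/2 - 147) + 80098 = ½ + 80098 = 160197/2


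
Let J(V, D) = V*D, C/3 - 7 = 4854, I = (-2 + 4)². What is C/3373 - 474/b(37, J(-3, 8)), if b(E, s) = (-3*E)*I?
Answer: 1345609/249602 ≈ 5.3910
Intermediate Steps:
I = 4 (I = 2² = 4)
C = 14583 (C = 21 + 3*4854 = 21 + 14562 = 14583)
J(V, D) = D*V
b(E, s) = -12*E (b(E, s) = -3*E*4 = -12*E)
C/3373 - 474/b(37, J(-3, 8)) = 14583/3373 - 474/((-12*37)) = 14583*(1/3373) - 474/(-444) = 14583/3373 - 474*(-1/444) = 14583/3373 + 79/74 = 1345609/249602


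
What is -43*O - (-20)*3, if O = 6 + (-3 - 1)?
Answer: -26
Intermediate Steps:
O = 2 (O = 6 - 4 = 2)
-43*O - (-20)*3 = -43*2 - (-20)*3 = -86 - 4*(-15) = -86 + 60 = -26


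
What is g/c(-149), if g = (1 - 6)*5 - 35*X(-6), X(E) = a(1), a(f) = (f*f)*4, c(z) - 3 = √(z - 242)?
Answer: -99/80 + 33*I*√391/80 ≈ -1.2375 + 8.1567*I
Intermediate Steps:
c(z) = 3 + √(-242 + z) (c(z) = 3 + √(z - 242) = 3 + √(-242 + z))
a(f) = 4*f² (a(f) = f²*4 = 4*f²)
X(E) = 4 (X(E) = 4*1² = 4*1 = 4)
g = -165 (g = (1 - 6)*5 - 35*4 = -5*5 - 140 = -25 - 140 = -165)
g/c(-149) = -165/(3 + √(-242 - 149)) = -165/(3 + √(-391)) = -165/(3 + I*√391)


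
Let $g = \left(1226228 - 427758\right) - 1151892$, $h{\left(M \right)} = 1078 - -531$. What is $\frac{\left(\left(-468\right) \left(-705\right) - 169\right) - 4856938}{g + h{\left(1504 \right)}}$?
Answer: $\frac{4527167}{351813} \approx 12.868$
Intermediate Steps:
$h{\left(M \right)} = 1609$ ($h{\left(M \right)} = 1078 + 531 = 1609$)
$g = -353422$ ($g = 798470 - 1151892 = -353422$)
$\frac{\left(\left(-468\right) \left(-705\right) - 169\right) - 4856938}{g + h{\left(1504 \right)}} = \frac{\left(\left(-468\right) \left(-705\right) - 169\right) - 4856938}{-353422 + 1609} = \frac{\left(329940 - 169\right) - 4856938}{-351813} = \left(329771 - 4856938\right) \left(- \frac{1}{351813}\right) = \left(-4527167\right) \left(- \frac{1}{351813}\right) = \frac{4527167}{351813}$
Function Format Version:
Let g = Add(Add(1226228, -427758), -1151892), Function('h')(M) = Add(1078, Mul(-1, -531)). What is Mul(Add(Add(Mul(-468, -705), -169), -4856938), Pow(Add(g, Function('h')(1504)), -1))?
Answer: Rational(4527167, 351813) ≈ 12.868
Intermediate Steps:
Function('h')(M) = 1609 (Function('h')(M) = Add(1078, 531) = 1609)
g = -353422 (g = Add(798470, -1151892) = -353422)
Mul(Add(Add(Mul(-468, -705), -169), -4856938), Pow(Add(g, Function('h')(1504)), -1)) = Mul(Add(Add(Mul(-468, -705), -169), -4856938), Pow(Add(-353422, 1609), -1)) = Mul(Add(Add(329940, -169), -4856938), Pow(-351813, -1)) = Mul(Add(329771, -4856938), Rational(-1, 351813)) = Mul(-4527167, Rational(-1, 351813)) = Rational(4527167, 351813)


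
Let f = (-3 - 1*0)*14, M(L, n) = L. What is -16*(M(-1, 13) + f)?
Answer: 688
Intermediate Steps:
f = -42 (f = (-3 + 0)*14 = -3*14 = -42)
-16*(M(-1, 13) + f) = -16*(-1 - 42) = -16*(-43) = 688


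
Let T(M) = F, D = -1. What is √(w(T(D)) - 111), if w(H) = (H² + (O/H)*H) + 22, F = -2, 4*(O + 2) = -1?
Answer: I*√349/2 ≈ 9.3408*I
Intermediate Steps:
O = -9/4 (O = -2 + (¼)*(-1) = -2 - ¼ = -9/4 ≈ -2.2500)
T(M) = -2
w(H) = 79/4 + H² (w(H) = (H² + (-9/(4*H))*H) + 22 = (H² - 9/4) + 22 = (-9/4 + H²) + 22 = 79/4 + H²)
√(w(T(D)) - 111) = √((79/4 + (-2)²) - 111) = √((79/4 + 4) - 111) = √(95/4 - 111) = √(-349/4) = I*√349/2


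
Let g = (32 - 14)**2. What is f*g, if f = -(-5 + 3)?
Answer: 648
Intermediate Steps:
g = 324 (g = 18**2 = 324)
f = 2 (f = -1*(-2) = 2)
f*g = 2*324 = 648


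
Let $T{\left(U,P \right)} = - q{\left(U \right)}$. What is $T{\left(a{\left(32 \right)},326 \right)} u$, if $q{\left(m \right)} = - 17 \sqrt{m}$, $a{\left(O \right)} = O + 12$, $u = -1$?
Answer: $- 34 \sqrt{11} \approx -112.77$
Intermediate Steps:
$a{\left(O \right)} = 12 + O$
$T{\left(U,P \right)} = 17 \sqrt{U}$ ($T{\left(U,P \right)} = - \left(-17\right) \sqrt{U} = 17 \sqrt{U}$)
$T{\left(a{\left(32 \right)},326 \right)} u = 17 \sqrt{12 + 32} \left(-1\right) = 17 \sqrt{44} \left(-1\right) = 17 \cdot 2 \sqrt{11} \left(-1\right) = 34 \sqrt{11} \left(-1\right) = - 34 \sqrt{11}$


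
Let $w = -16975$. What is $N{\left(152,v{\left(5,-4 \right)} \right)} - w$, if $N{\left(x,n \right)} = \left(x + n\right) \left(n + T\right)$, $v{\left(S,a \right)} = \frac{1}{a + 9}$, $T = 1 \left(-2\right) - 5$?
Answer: $\frac{398501}{25} \approx 15940.0$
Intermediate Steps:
$T = -7$ ($T = -2 - 5 = -7$)
$v{\left(S,a \right)} = \frac{1}{9 + a}$
$N{\left(x,n \right)} = \left(-7 + n\right) \left(n + x\right)$ ($N{\left(x,n \right)} = \left(x + n\right) \left(n - 7\right) = \left(n + x\right) \left(-7 + n\right) = \left(-7 + n\right) \left(n + x\right)$)
$N{\left(152,v{\left(5,-4 \right)} \right)} - w = \left(\left(\frac{1}{9 - 4}\right)^{2} - \frac{7}{9 - 4} - 1064 + \frac{1}{9 - 4} \cdot 152\right) - -16975 = \left(\left(\frac{1}{5}\right)^{2} - \frac{7}{5} - 1064 + \frac{1}{5} \cdot 152\right) + 16975 = \left(\frac{1}{25} - \frac{7}{5} - 1064 + \frac{152}{5}\right) + 16975 = - \frac{25874}{25} + 16975 = \frac{398501}{25}$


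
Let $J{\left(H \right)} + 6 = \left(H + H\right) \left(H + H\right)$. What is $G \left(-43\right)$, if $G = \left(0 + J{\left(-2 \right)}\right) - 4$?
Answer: $-258$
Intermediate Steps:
$J{\left(H \right)} = -6 + 4 H^{2}$ ($J{\left(H \right)} = -6 + \left(H + H\right) \left(H + H\right) = -6 + 2 H 2 H = -6 + 4 H^{2}$)
$G = 6$ ($G = \left(0 - \left(6 - 4 \left(-2\right)^{2}\right)\right) - 4 = \left(0 + \left(-6 + 4 \cdot 4\right)\right) - 4 = \left(0 + \left(-6 + 16\right)\right) - 4 = \left(0 + 10\right) - 4 = 10 - 4 = 6$)
$G \left(-43\right) = 6 \left(-43\right) = -258$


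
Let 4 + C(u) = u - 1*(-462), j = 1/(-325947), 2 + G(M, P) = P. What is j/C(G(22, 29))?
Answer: -1/158084295 ≈ -6.3257e-9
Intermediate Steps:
G(M, P) = -2 + P
j = -1/325947 ≈ -3.0680e-6
C(u) = 458 + u (C(u) = -4 + (u - 1*(-462)) = -4 + (u + 462) = -4 + (462 + u) = 458 + u)
j/C(G(22, 29)) = -1/(325947*(458 + (-2 + 29))) = -1/(325947*(458 + 27)) = -1/325947/485 = -1/325947*1/485 = -1/158084295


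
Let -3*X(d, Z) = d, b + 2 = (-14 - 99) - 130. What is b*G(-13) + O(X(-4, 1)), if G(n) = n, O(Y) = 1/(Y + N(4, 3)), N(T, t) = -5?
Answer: 35032/11 ≈ 3184.7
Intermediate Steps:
b = -245 (b = -2 + ((-14 - 99) - 130) = -2 + (-113 - 130) = -2 - 243 = -245)
X(d, Z) = -d/3
O(Y) = 1/(-5 + Y) (O(Y) = 1/(Y - 5) = 1/(-5 + Y))
b*G(-13) + O(X(-4, 1)) = -245*(-13) + 1/(-5 - ⅓*(-4)) = 3185 + 1/(-5 + 4/3) = 3185 + 1/(-11/3) = 3185 - 3/11 = 35032/11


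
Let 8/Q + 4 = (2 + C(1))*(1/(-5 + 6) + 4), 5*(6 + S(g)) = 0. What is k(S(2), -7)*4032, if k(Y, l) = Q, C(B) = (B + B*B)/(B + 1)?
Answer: 32256/11 ≈ 2932.4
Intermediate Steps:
C(B) = (B + B**2)/(1 + B)
S(g) = -6 (S(g) = -6 + (1/5)*0 = -6 + 0 = -6)
Q = 8/11 (Q = 8/(-4 + (2 + 1)*(1/(-5 + 6) + 4)) = 8/(-4 + 3*(1/1 + 4)) = 8/(-4 + 3*(1 + 4)) = 8/(-4 + 3*5) = 8/(-4 + 15) = 8/11 ≈ 0.72727)
k(Y, l) = 8/11
k(S(2), -7)*4032 = (8/11)*4032 = 32256/11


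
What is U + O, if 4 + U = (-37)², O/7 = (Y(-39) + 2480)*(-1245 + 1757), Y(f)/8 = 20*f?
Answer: -13474475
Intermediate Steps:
Y(f) = 160*f (Y(f) = 8*(20*f) = 160*f)
O = -13475840 (O = 7*((160*(-39) + 2480)*(-1245 + 1757)) = 7*((-6240 + 2480)*512) = 7*(-3760*512) = 7*(-1925120) = -13475840)
U = 1365 (U = -4 + (-37)² = -4 + 1369 = 1365)
U + O = 1365 - 13475840 = -13474475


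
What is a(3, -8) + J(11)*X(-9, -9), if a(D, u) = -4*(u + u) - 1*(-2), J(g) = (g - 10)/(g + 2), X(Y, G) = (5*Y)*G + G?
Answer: 1254/13 ≈ 96.462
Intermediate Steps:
X(Y, G) = G + 5*G*Y (X(Y, G) = 5*G*Y + G = G + 5*G*Y)
J(g) = (-10 + g)/(2 + g)
a(D, u) = 2 - 8*u (a(D, u) = -8*u + 2 = 2 - 8*u)
a(3, -8) + J(11)*X(-9, -9) = (2 - 8*(-8)) + ((-10 + 11)/(2 + 11))*(-9*(1 + 5*(-9))) = (2 + 64) + (1/13)*(-9*(1 - 45)) = 66 + ((1/13)*1)*(-9*(-44)) = 66 + (1/13)*396 = 66 + 396/13 = 1254/13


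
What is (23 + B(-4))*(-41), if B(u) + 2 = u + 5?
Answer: -902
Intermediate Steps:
B(u) = 3 + u (B(u) = -2 + (u + 5) = -2 + (5 + u) = 3 + u)
(23 + B(-4))*(-41) = (23 + (3 - 4))*(-41) = (23 - 1)*(-41) = 22*(-41) = -902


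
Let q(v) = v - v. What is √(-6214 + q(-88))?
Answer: I*√6214 ≈ 78.829*I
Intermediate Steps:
q(v) = 0
√(-6214 + q(-88)) = √(-6214 + 0) = √(-6214) = I*√6214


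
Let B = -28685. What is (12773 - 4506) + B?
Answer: -20418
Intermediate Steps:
(12773 - 4506) + B = (12773 - 4506) - 28685 = 8267 - 28685 = -20418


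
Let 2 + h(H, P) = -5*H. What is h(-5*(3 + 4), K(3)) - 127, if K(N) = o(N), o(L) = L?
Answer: 46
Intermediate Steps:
K(N) = N
h(H, P) = -2 - 5*H
h(-5*(3 + 4), K(3)) - 127 = (-2 - (-25)*(3 + 4)) - 127 = (-2 - (-25)*7) - 127 = (-2 - 5*(-35)) - 127 = (-2 + 175) - 127 = 173 - 127 = 46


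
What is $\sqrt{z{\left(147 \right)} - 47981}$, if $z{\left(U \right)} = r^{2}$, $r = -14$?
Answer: $i \sqrt{47785} \approx 218.6 i$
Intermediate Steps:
$z{\left(U \right)} = 196$ ($z{\left(U \right)} = \left(-14\right)^{2} = 196$)
$\sqrt{z{\left(147 \right)} - 47981} = \sqrt{196 - 47981} = \sqrt{-47785} = i \sqrt{47785}$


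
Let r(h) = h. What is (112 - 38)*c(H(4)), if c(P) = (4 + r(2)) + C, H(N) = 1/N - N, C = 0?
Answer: 444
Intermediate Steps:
c(P) = 6 (c(P) = (4 + 2) + 0 = 6 + 0 = 6)
(112 - 38)*c(H(4)) = (112 - 38)*6 = 74*6 = 444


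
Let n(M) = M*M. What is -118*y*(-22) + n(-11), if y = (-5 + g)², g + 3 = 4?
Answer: 41657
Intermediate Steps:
g = 1 (g = -3 + 4 = 1)
n(M) = M²
y = 16 (y = (-5 + 1)² = (-4)² = 16)
-118*y*(-22) + n(-11) = -1888*(-22) + (-11)² = -118*(-352) + 121 = 41536 + 121 = 41657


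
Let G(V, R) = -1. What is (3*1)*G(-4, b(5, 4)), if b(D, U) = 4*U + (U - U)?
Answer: -3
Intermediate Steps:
b(D, U) = 4*U (b(D, U) = 4*U + 0 = 4*U)
(3*1)*G(-4, b(5, 4)) = (3*1)*(-1) = 3*(-1) = -3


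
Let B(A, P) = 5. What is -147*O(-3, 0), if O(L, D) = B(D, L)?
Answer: -735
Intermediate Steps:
O(L, D) = 5
-147*O(-3, 0) = -147*5 = -735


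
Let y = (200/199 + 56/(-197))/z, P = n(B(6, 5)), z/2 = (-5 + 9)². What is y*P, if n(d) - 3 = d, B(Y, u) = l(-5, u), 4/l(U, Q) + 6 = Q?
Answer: -883/39203 ≈ -0.022524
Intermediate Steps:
l(U, Q) = 4/(-6 + Q)
B(Y, u) = 4/(-6 + u)
n(d) = 3 + d
z = 32 (z = 2*(-5 + 9)² = 2*4² = 2*16 = 32)
P = -1 (P = 3 + 4/(-6 + 5) = 3 + 4/(-1) = 3 + 4*(-1) = 3 - 4 = -1)
y = 883/39203 (y = (200/199 + 56/(-197))/32 = (200*(1/199) + 56*(-1/197))*(1/32) = (200/199 - 56/197)*(1/32) = (28256/39203)*(1/32) = 883/39203 ≈ 0.022524)
y*P = (883/39203)*(-1) = -883/39203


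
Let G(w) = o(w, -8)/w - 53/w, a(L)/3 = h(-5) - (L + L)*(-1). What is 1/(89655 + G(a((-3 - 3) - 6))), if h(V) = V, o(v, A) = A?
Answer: 87/7800046 ≈ 1.1154e-5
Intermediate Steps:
a(L) = -15 + 6*L (a(L) = 3*(-5 - (L + L)*(-1)) = 3*(-5 - 2*L*(-1)) = 3*(-5 - (-2)*L) = 3*(-5 + 2*L) = -15 + 6*L)
G(w) = -61/w (G(w) = -8/w - 53/w = -61/w)
1/(89655 + G(a((-3 - 3) - 6))) = 1/(89655 - 61/(-15 + 6*((-3 - 3) - 6))) = 1/(89655 - 61/(-15 + 6*(-6 - 6))) = 1/(89655 - 61/(-15 + 6*(-12))) = 1/(89655 - 61/(-15 - 72)) = 1/(89655 - 61/(-87)) = 1/(89655 - 61*(-1/87)) = 1/(89655 + 61/87) = 1/(7800046/87) = 87/7800046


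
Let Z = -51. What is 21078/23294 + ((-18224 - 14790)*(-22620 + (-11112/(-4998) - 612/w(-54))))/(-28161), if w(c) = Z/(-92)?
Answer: -446931932023589/16071567183 ≈ -27809.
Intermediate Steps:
w(c) = 51/92 (w(c) = -51/(-92) = -51*(-1/92) = 51/92)
21078/23294 + ((-18224 - 14790)*(-22620 + (-11112/(-4998) - 612/w(-54))))/(-28161) = 21078/23294 + ((-18224 - 14790)*(-22620 + (-11112/(-4998) - 612/51/92)))/(-28161) = 21078*(1/23294) - 33014*(-22620 + (-11112*(-1/4998) - 612*92/51))*(-1/28161) = 10539/11647 - 33014*(-22620 + (1852/833 - 1104))*(-1/28161) = 10539/11647 - 33014*(-22620 - 917780/833)*(-1/28161) = 10539/11647 - 33014*(-19760240/833)*(-1/28161) = 10539/11647 + (38374386080/49)*(-1/28161) = 10539/11647 - 38374386080/1379889 = -446931932023589/16071567183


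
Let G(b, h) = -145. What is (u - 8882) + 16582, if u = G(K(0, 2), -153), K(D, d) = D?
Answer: 7555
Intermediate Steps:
u = -145
(u - 8882) + 16582 = (-145 - 8882) + 16582 = -9027 + 16582 = 7555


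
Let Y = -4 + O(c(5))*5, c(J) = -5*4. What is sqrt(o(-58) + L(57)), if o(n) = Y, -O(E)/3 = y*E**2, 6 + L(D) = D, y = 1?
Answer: I*sqrt(5953) ≈ 77.156*I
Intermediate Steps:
c(J) = -20
L(D) = -6 + D
O(E) = -3*E**2
Y = -6004 (Y = -4 - 3*(-20)**2*5 = -4 - 3*400*5 = -4 - 1200*5 = -4 - 6000 = -6004)
o(n) = -6004
sqrt(o(-58) + L(57)) = sqrt(-6004 + (-6 + 57)) = sqrt(-6004 + 51) = sqrt(-5953) = I*sqrt(5953)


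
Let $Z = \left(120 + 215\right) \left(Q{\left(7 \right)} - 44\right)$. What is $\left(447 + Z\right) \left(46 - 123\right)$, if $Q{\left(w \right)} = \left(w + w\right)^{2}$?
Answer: $-3955259$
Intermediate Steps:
$Q{\left(w \right)} = 4 w^{2}$ ($Q{\left(w \right)} = \left(2 w\right)^{2} = 4 w^{2}$)
$Z = 50920$ ($Z = \left(120 + 215\right) \left(4 \cdot 7^{2} - 44\right) = 335 \left(4 \cdot 49 - 44\right) = 335 \left(196 - 44\right) = 335 \cdot 152 = 50920$)
$\left(447 + Z\right) \left(46 - 123\right) = \left(447 + 50920\right) \left(46 - 123\right) = 51367 \left(-77\right) = -3955259$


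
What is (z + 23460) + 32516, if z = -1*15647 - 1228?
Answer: 39101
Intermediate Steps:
z = -16875 (z = -15647 - 1228 = -16875)
(z + 23460) + 32516 = (-16875 + 23460) + 32516 = 6585 + 32516 = 39101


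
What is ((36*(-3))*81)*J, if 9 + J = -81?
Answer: 787320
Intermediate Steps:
J = -90 (J = -9 - 81 = -90)
((36*(-3))*81)*J = ((36*(-3))*81)*(-90) = -108*81*(-90) = -8748*(-90) = 787320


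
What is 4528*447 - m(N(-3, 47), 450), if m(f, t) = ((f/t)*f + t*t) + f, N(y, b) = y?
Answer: 91075949/50 ≈ 1.8215e+6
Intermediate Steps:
m(f, t) = f + t² + f²/t (m(f, t) = (f²/t + t²) + f = (t² + f²/t) + f = f + t² + f²/t)
4528*447 - m(N(-3, 47), 450) = 4528*447 - (-3 + 450² + (-3)²/450) = 2024016 - (-3 + 202500 + 9*(1/450)) = 2024016 - (-3 + 202500 + 1/50) = 2024016 - 1*10124851/50 = 2024016 - 10124851/50 = 91075949/50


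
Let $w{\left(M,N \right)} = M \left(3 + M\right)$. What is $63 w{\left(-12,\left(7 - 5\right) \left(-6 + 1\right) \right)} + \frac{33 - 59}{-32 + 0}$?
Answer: $\frac{108877}{16} \approx 6804.8$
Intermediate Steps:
$63 w{\left(-12,\left(7 - 5\right) \left(-6 + 1\right) \right)} + \frac{33 - 59}{-32 + 0} = 63 \left(- 12 \left(3 - 12\right)\right) + \frac{33 - 59}{-32 + 0} = 63 \left(\left(-12\right) \left(-9\right)\right) - \frac{26}{-32} = 63 \cdot 108 - - \frac{13}{16} = 6804 + \frac{13}{16} = \frac{108877}{16}$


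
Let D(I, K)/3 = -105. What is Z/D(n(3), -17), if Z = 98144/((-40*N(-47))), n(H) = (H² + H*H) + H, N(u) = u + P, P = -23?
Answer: -6134/55125 ≈ -0.11127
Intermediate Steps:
N(u) = -23 + u (N(u) = u - 23 = -23 + u)
n(H) = H + 2*H² (n(H) = (H² + H²) + H = 2*H² + H = H + 2*H²)
D(I, K) = -315 (D(I, K) = 3*(-105) = -315)
Z = 6134/175 (Z = 98144/((-40*(-23 - 47))) = 98144/((-40*(-70))) = 98144/2800 = 98144*(1/2800) = 6134/175 ≈ 35.051)
Z/D(n(3), -17) = (6134/175)/(-315) = (6134/175)*(-1/315) = -6134/55125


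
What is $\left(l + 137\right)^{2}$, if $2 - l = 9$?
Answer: $16900$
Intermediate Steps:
$l = -7$ ($l = 2 - 9 = -7$)
$\left(l + 137\right)^{2} = \left(-7 + 137\right)^{2} = 130^{2} = 16900$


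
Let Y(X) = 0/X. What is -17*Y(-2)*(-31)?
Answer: 0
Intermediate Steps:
Y(X) = 0
-17*Y(-2)*(-31) = -17*0*(-31) = 0*(-31) = 0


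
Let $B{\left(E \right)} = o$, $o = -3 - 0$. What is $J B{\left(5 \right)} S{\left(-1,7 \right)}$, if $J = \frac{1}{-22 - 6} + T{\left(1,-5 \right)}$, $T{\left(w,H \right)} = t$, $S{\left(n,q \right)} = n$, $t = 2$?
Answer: $\frac{165}{28} \approx 5.8929$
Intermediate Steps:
$T{\left(w,H \right)} = 2$
$o = -3$ ($o = -3 + 0 = -3$)
$B{\left(E \right)} = -3$
$J = \frac{55}{28}$ ($J = \frac{1}{-22 - 6} + 2 = \frac{1}{-28} + 2 = - \frac{1}{28} + 2 = \frac{55}{28} \approx 1.9643$)
$J B{\left(5 \right)} S{\left(-1,7 \right)} = \frac{55}{28} \left(-3\right) \left(-1\right) = \left(- \frac{165}{28}\right) \left(-1\right) = \frac{165}{28}$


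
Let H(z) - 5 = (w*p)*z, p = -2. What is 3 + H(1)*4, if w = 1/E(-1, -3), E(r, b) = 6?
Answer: 65/3 ≈ 21.667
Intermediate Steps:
w = ⅙ (w = 1/6 = ⅙ ≈ 0.16667)
H(z) = 5 - z/3 (H(z) = 5 + ((⅙)*(-2))*z = 5 - z/3)
3 + H(1)*4 = 3 + (5 - ⅓*1)*4 = 3 + (5 - ⅓)*4 = 3 + (14/3)*4 = 3 + 56/3 = 65/3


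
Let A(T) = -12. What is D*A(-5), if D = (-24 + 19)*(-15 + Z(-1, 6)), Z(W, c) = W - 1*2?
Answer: -1080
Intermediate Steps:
Z(W, c) = -2 + W (Z(W, c) = W - 2 = -2 + W)
D = 90 (D = (-24 + 19)*(-15 + (-2 - 1)) = -5*(-15 - 3) = -5*(-18) = 90)
D*A(-5) = 90*(-12) = -1080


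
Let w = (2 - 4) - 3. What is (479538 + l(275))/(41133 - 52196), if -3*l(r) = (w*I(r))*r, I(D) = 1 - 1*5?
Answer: -1433114/33189 ≈ -43.180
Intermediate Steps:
w = -5 (w = -2 - 3 = -5)
I(D) = -4 (I(D) = 1 - 5 = -4)
l(r) = -20*r/3 (l(r) = -(-5*(-4))*r/3 = -20*r/3)
(479538 + l(275))/(41133 - 52196) = (479538 - 20/3*275)/(41133 - 52196) = (479538 - 5500/3)/(-11063) = (1433114/3)*(-1/11063) = -1433114/33189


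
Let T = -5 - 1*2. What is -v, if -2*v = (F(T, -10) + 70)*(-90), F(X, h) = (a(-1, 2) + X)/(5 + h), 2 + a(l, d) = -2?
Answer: -3249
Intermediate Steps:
a(l, d) = -4 (a(l, d) = -2 - 2 = -4)
T = -7 (T = -5 - 2 = -7)
F(X, h) = (-4 + X)/(5 + h)
v = 3249 (v = -((-4 - 7)/(5 - 10) + 70)*(-90)/2 = -(-11/(-5) + 70)*(-90)/2 = -(-⅕*(-11) + 70)*(-90)/2 = -(11/5 + 70)*(-90)/2 = -361*(-90)/10 = -½*(-6498) = 3249)
-v = -1*3249 = -3249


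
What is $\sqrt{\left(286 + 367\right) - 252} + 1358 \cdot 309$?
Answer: $419622 + \sqrt{401} \approx 4.1964 \cdot 10^{5}$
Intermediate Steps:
$\sqrt{\left(286 + 367\right) - 252} + 1358 \cdot 309 = \sqrt{653 - 252} + 419622 = \sqrt{401} + 419622 = 419622 + \sqrt{401}$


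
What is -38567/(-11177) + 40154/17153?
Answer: 65314177/11277593 ≈ 5.7915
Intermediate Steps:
-38567/(-11177) + 40154/17153 = -38567*(-1/11177) + 40154*(1/17153) = 38567/11177 + 2362/1009 = 65314177/11277593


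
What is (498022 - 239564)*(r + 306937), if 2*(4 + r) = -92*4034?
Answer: 31368789002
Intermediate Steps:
r = -185568 (r = -4 + (-92*4034)/2 = -4 + (½)*(-371128) = -4 - 185564 = -185568)
(498022 - 239564)*(r + 306937) = (498022 - 239564)*(-185568 + 306937) = 258458*121369 = 31368789002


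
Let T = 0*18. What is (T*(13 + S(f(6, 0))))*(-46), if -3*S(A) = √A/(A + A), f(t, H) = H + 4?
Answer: 0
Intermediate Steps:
f(t, H) = 4 + H
S(A) = -1/(6*√A) (S(A) = -√A/(3*(A + A)) = -√A/(3*(2*A)) = -1/(2*A)*√A/3 = -1/(6*√A))
T = 0
(T*(13 + S(f(6, 0))))*(-46) = (0*(13 - 1/(6*√(4 + 0))))*(-46) = (0*(13 - 1/(6*√4)))*(-46) = (0*(13 - ⅙*½))*(-46) = (0*(13 - 1/12))*(-46) = (0*(155/12))*(-46) = 0*(-46) = 0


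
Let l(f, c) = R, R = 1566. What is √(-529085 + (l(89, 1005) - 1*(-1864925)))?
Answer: 7*√27294 ≈ 1156.5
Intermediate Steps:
l(f, c) = 1566
√(-529085 + (l(89, 1005) - 1*(-1864925))) = √(-529085 + (1566 - 1*(-1864925))) = √(-529085 + (1566 + 1864925)) = √(-529085 + 1866491) = √1337406 = 7*√27294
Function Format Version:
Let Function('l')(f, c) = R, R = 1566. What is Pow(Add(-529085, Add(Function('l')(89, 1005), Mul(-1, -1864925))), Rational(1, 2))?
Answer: Mul(7, Pow(27294, Rational(1, 2))) ≈ 1156.5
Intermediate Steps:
Function('l')(f, c) = 1566
Pow(Add(-529085, Add(Function('l')(89, 1005), Mul(-1, -1864925))), Rational(1, 2)) = Pow(Add(-529085, Add(1566, Mul(-1, -1864925))), Rational(1, 2)) = Pow(Add(-529085, Add(1566, 1864925)), Rational(1, 2)) = Pow(Add(-529085, 1866491), Rational(1, 2)) = Pow(1337406, Rational(1, 2)) = Mul(7, Pow(27294, Rational(1, 2)))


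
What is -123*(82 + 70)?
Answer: -18696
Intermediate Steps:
-123*(82 + 70) = -123*152 = -18696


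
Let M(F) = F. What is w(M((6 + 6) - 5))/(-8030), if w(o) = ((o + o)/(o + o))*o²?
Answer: -49/8030 ≈ -0.0061021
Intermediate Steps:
w(o) = o² (w(o) = ((2*o)/((2*o)))*o² = ((2*o)*(1/(2*o)))*o² = 1*o² = o²)
w(M((6 + 6) - 5))/(-8030) = ((6 + 6) - 5)²/(-8030) = (12 - 5)²*(-1/8030) = 7²*(-1/8030) = 49*(-1/8030) = -49/8030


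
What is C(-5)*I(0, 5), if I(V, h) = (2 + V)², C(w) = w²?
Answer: 100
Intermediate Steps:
C(-5)*I(0, 5) = (-5)²*(2 + 0)² = 25*2² = 25*4 = 100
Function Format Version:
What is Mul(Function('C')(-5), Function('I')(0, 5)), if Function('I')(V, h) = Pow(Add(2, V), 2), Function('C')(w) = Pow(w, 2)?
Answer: 100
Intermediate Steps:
Mul(Function('C')(-5), Function('I')(0, 5)) = Mul(Pow(-5, 2), Pow(Add(2, 0), 2)) = Mul(25, Pow(2, 2)) = Mul(25, 4) = 100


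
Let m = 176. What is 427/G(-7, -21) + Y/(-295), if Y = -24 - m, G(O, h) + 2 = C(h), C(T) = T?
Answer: -24273/1357 ≈ -17.887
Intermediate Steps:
G(O, h) = -2 + h
Y = -200 (Y = -24 - 1*176 = -24 - 176 = -200)
427/G(-7, -21) + Y/(-295) = 427/(-2 - 21) - 200/(-295) = 427/(-23) - 200*(-1/295) = 427*(-1/23) + 40/59 = -427/23 + 40/59 = -24273/1357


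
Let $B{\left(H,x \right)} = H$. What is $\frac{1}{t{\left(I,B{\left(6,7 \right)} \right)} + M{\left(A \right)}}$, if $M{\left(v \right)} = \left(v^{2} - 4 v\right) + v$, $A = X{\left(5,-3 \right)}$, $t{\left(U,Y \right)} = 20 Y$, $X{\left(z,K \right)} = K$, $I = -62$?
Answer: $\frac{1}{138} \approx 0.0072464$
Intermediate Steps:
$A = -3$
$M{\left(v \right)} = v^{2} - 3 v$
$\frac{1}{t{\left(I,B{\left(6,7 \right)} \right)} + M{\left(A \right)}} = \frac{1}{20 \cdot 6 - 3 \left(-3 - 3\right)} = \frac{1}{120 - -18} = \frac{1}{120 + 18} = \frac{1}{138}$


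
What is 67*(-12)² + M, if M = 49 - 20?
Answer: 9677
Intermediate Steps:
M = 29
67*(-12)² + M = 67*(-12)² + 29 = 67*144 + 29 = 9648 + 29 = 9677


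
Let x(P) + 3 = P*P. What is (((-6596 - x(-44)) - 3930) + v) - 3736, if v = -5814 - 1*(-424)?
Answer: -21585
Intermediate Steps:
x(P) = -3 + P² (x(P) = -3 + P*P = -3 + P²)
v = -5390 (v = -5814 + 424 = -5390)
(((-6596 - x(-44)) - 3930) + v) - 3736 = (((-6596 - (-3 + (-44)²)) - 3930) - 5390) - 3736 = (((-6596 - (-3 + 1936)) - 3930) - 5390) - 3736 = (((-6596 - 1*1933) - 3930) - 5390) - 3736 = (((-6596 - 1933) - 3930) - 5390) - 3736 = ((-8529 - 3930) - 5390) - 3736 = (-12459 - 5390) - 3736 = -17849 - 3736 = -21585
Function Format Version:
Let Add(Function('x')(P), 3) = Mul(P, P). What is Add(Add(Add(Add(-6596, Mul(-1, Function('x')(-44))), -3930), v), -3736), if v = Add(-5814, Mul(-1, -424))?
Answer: -21585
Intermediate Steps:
Function('x')(P) = Add(-3, Pow(P, 2)) (Function('x')(P) = Add(-3, Mul(P, P)) = Add(-3, Pow(P, 2)))
v = -5390 (v = Add(-5814, 424) = -5390)
Add(Add(Add(Add(-6596, Mul(-1, Function('x')(-44))), -3930), v), -3736) = Add(Add(Add(Add(-6596, Mul(-1, Add(-3, Pow(-44, 2)))), -3930), -5390), -3736) = Add(Add(Add(Add(-6596, Mul(-1, Add(-3, 1936))), -3930), -5390), -3736) = Add(Add(Add(Add(-6596, Mul(-1, 1933)), -3930), -5390), -3736) = Add(Add(Add(Add(-6596, -1933), -3930), -5390), -3736) = Add(Add(Add(-8529, -3930), -5390), -3736) = Add(Add(-12459, -5390), -3736) = Add(-17849, -3736) = -21585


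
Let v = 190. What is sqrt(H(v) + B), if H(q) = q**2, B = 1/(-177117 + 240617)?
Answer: sqrt(1455642250635)/6350 ≈ 190.00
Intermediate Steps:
B = 1/63500 ≈ 1.5748e-5
sqrt(H(v) + B) = sqrt(190**2 + 1/63500) = sqrt(36100 + 1/63500) = sqrt(2292350001/63500) = sqrt(1455642250635)/6350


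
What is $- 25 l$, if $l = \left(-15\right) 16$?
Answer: $6000$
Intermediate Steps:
$l = -240$
$- 25 l = \left(-25\right) \left(-240\right) = 6000$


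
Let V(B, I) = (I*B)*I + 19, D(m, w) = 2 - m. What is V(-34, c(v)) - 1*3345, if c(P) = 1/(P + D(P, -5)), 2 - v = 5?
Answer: -6669/2 ≈ -3334.5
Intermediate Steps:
v = -3 (v = 2 - 1*5 = 2 - 5 = -3)
c(P) = 1/2 (c(P) = 1/(P + (2 - P)) = 1/2)
V(B, I) = 19 + B*I**2 (V(B, I) = (B*I)*I + 19 = B*I**2 + 19 = 19 + B*I**2)
V(-34, c(v)) - 1*3345 = (19 - 34*(1/2)**2) - 1*3345 = (19 - 34*1/4) - 3345 = (19 - 17/2) - 3345 = 21/2 - 3345 = -6669/2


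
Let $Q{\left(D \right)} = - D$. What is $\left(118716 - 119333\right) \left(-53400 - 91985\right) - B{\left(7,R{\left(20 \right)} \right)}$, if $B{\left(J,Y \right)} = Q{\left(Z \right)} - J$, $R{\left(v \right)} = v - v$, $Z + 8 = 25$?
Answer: $89702569$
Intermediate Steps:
$Z = 17$ ($Z = -8 + 25 = 17$)
$R{\left(v \right)} = 0$
$B{\left(J,Y \right)} = -17 - J$ ($B{\left(J,Y \right)} = \left(-1\right) 17 - J = -17 - J$)
$\left(118716 - 119333\right) \left(-53400 - 91985\right) - B{\left(7,R{\left(20 \right)} \right)} = \left(118716 - 119333\right) \left(-53400 - 91985\right) - \left(-17 - 7\right) = \left(-617\right) \left(-145385\right) - \left(-17 - 7\right) = 89702545 - -24 = 89702545 + 24 = 89702569$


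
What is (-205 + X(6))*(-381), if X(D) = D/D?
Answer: 77724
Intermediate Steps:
X(D) = 1
(-205 + X(6))*(-381) = (-205 + 1)*(-381) = -204*(-381) = 77724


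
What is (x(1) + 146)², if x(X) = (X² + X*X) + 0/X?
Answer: 21904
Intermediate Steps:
x(X) = 2*X² (x(X) = (X² + X²) + 0 = 2*X² + 0 = 2*X²)
(x(1) + 146)² = (2*1² + 146)² = (2*1 + 146)² = (2 + 146)² = 148² = 21904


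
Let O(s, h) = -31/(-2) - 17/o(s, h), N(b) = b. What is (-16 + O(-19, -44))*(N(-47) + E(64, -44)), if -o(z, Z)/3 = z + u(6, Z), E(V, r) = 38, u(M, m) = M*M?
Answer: 3/2 ≈ 1.5000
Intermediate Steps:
u(M, m) = M²
o(z, Z) = -108 - 3*z (o(z, Z) = -3*(z + 6²) = -3*(z + 36) = -3*(36 + z) = -108 - 3*z)
O(s, h) = 31/2 - 17/(-108 - 3*s) (O(s, h) = -31/(-2) - 17/(-108 - 3*s) = -31*(-½) - 17/(-108 - 3*s) = 31/2 - 17/(-108 - 3*s))
(-16 + O(-19, -44))*(N(-47) + E(64, -44)) = (-16 + (3382 + 93*(-19))/(6*(36 - 19)))*(-47 + 38) = (-16 + (⅙)*(3382 - 1767)/17)*(-9) = (-16 + (⅙)*(1/17)*1615)*(-9) = (-16 + 95/6)*(-9) = -⅙*(-9) = 3/2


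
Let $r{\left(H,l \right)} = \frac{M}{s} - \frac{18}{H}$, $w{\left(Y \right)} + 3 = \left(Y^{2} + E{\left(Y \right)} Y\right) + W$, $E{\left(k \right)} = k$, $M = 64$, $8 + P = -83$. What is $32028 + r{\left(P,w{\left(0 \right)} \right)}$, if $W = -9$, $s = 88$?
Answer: $\frac{32060954}{1001} \approx 32029.0$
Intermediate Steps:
$P = -91$ ($P = -8 - 83 = -91$)
$w{\left(Y \right)} = -12 + 2 Y^{2}$ ($w{\left(Y \right)} = -3 - \left(9 - Y^{2} - Y Y\right) = -3 + \left(\left(Y^{2} + Y^{2}\right) - 9\right) = -3 + \left(2 Y^{2} - 9\right) = -3 + \left(-9 + 2 Y^{2}\right) = -12 + 2 Y^{2}$)
$r{\left(H,l \right)} = \frac{8}{11} - \frac{18}{H}$ ($r{\left(H,l \right)} = \frac{64}{88} - \frac{18}{H} = 64 \cdot \frac{1}{88} - \frac{18}{H} = \frac{8}{11} - \frac{18}{H}$)
$32028 + r{\left(P,w{\left(0 \right)} \right)} = 32028 + \left(\frac{8}{11} - \frac{18}{-91}\right) = 32028 + \left(\frac{8}{11} - - \frac{18}{91}\right) = 32028 + \left(\frac{8}{11} + \frac{18}{91}\right) = 32028 + \frac{926}{1001} = \frac{32060954}{1001}$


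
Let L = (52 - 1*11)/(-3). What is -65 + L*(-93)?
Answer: 1206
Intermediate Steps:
L = -41/3 (L = (52 - 11)*(-⅓) = 41*(-⅓) = -41/3 ≈ -13.667)
-65 + L*(-93) = -65 - 41/3*(-93) = -65 + 1271 = 1206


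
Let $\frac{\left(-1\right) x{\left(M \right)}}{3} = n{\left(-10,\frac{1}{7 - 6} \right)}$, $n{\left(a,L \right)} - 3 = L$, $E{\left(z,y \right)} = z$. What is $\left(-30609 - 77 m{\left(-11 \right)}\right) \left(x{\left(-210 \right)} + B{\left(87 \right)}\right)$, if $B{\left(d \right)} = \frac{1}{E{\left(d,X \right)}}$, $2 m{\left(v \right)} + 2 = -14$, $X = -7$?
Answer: $\frac{31282699}{87} \approx 3.5957 \cdot 10^{5}$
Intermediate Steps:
$m{\left(v \right)} = -8$ ($m{\left(v \right)} = -1 + \frac{1}{2} \left(-14\right) = -1 - 7 = -8$)
$n{\left(a,L \right)} = 3 + L$
$x{\left(M \right)} = -12$ ($x{\left(M \right)} = - 3 \left(3 + \frac{1}{7 - 6}\right) = - 3 \left(3 + 1^{-1}\right) = - 3 \left(3 + 1\right) = \left(-3\right) 4 = -12$)
$B{\left(d \right)} = \frac{1}{d}$
$\left(-30609 - 77 m{\left(-11 \right)}\right) \left(x{\left(-210 \right)} + B{\left(87 \right)}\right) = \left(-30609 - -616\right) \left(-12 + \frac{1}{87}\right) = \left(-30609 + 616\right) \left(-12 + \frac{1}{87}\right) = \left(-29993\right) \left(- \frac{1043}{87}\right) = \frac{31282699}{87}$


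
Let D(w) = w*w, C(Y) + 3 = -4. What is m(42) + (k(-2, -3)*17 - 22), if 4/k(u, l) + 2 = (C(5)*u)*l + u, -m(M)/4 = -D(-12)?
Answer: 12708/23 ≈ 552.52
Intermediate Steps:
C(Y) = -7 (C(Y) = -3 - 4 = -7)
D(w) = w²
m(M) = 576 (m(M) = -(-4)*(-12)² = -(-4)*144 = -4*(-144) = 576)
k(u, l) = 4/(-2 + u - 7*l*u) (k(u, l) = 4/(-2 + ((-7*u)*l + u)) = 4/(-2 + (-7*l*u + u)) = 4/(-2 + (u - 7*l*u)) = 4/(-2 + u - 7*l*u))
m(42) + (k(-2, -3)*17 - 22) = 576 + ((4/(-2 - 2 - 7*(-3)*(-2)))*17 - 22) = 576 + ((4/(-2 - 2 - 42))*17 - 22) = 576 + ((4/(-46))*17 - 22) = 576 + ((4*(-1/46))*17 - 22) = 576 + (-2/23*17 - 22) = 576 + (-34/23 - 22) = 576 - 540/23 = 12708/23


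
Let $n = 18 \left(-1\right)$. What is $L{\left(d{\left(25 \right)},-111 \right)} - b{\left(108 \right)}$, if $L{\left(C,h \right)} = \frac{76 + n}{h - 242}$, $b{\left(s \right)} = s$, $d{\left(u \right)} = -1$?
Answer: $- \frac{38182}{353} \approx -108.16$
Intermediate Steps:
$n = -18$
$L{\left(C,h \right)} = \frac{58}{-242 + h}$ ($L{\left(C,h \right)} = \frac{76 - 18}{h - 242} = \frac{58}{-242 + h}$)
$L{\left(d{\left(25 \right)},-111 \right)} - b{\left(108 \right)} = \frac{58}{-242 - 111} - 108 = \frac{58}{-353} - 108 = 58 \left(- \frac{1}{353}\right) - 108 = - \frac{58}{353} - 108 = - \frac{38182}{353}$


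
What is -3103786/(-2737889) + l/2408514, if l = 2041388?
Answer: 1308816448/660613503 ≈ 1.9812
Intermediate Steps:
-3103786/(-2737889) + l/2408514 = -3103786/(-2737889) + 2041388/2408514 = -3103786*(-1/2737889) + 2041388*(1/2408514) = 443398/391127 + 44378/52359 = 1308816448/660613503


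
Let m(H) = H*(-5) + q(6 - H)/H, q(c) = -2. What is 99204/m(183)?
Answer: -2593476/23921 ≈ -108.42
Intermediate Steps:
m(H) = -5*H - 2/H (m(H) = H*(-5) - 2/H = -5*H - 2/H)
99204/m(183) = 99204/(-5*183 - 2/183) = 99204/(-915 - 2*1/183) = 99204/(-915 - 2/183) = 99204/(-167447/183) = 99204*(-183/167447) = -2593476/23921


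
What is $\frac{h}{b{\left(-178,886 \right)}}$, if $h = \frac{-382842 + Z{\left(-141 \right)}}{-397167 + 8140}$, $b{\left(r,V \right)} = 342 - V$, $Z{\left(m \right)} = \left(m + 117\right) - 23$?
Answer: $- \frac{382889}{211630688} \approx -0.0018092$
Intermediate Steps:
$Z{\left(m \right)} = 94 + m$ ($Z{\left(m \right)} = \left(117 + m\right) - 23 = 94 + m$)
$h = \frac{382889}{389027}$ ($h = \frac{-382842 + \left(94 - 141\right)}{-397167 + 8140} = \frac{-382842 - 47}{-389027} = \left(-382889\right) \left(- \frac{1}{389027}\right) = \frac{382889}{389027} \approx 0.98422$)
$\frac{h}{b{\left(-178,886 \right)}} = \frac{382889}{389027 \left(342 - 886\right)} = \frac{382889}{389027 \left(-544\right)} = \frac{382889}{389027} \left(- \frac{1}{544}\right) = - \frac{382889}{211630688}$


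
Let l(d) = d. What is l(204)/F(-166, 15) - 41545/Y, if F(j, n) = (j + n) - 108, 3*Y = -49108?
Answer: 22262433/12718972 ≈ 1.7503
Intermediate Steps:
Y = -49108/3 (Y = (1/3)*(-49108) = -49108/3 ≈ -16369.)
F(j, n) = -108 + j + n
l(204)/F(-166, 15) - 41545/Y = 204/(-108 - 166 + 15) - 41545/(-49108/3) = 204/(-259) - 41545*(-3/49108) = 204*(-1/259) + 124635/49108 = -204/259 + 124635/49108 = 22262433/12718972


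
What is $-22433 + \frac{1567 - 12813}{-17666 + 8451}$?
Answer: $- \frac{206708849}{9215} \approx -22432.0$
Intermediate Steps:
$-22433 + \frac{1567 - 12813}{-17666 + 8451} = -22433 - \frac{11246}{-9215} = -22433 - - \frac{11246}{9215} = -22433 + \frac{11246}{9215} = - \frac{206708849}{9215}$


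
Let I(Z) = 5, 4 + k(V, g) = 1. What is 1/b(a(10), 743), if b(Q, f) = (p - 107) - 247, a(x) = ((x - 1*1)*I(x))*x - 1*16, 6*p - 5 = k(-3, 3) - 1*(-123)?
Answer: -6/1999 ≈ -0.0030015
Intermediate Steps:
k(V, g) = -3 (k(V, g) = -4 + 1 = -3)
p = 125/6 (p = ⅚ + (-3 - 1*(-123))/6 = ⅚ + (-3 + 123)/6 = ⅚ + (⅙)*120 = ⅚ + 20 = 125/6 ≈ 20.833)
a(x) = -16 + x*(-5 + 5*x) (a(x) = ((x - 1*1)*5)*x - 1*16 = ((x - 1)*5)*x - 16 = ((-1 + x)*5)*x - 16 = (-5 + 5*x)*x - 16 = x*(-5 + 5*x) - 16 = -16 + x*(-5 + 5*x))
b(Q, f) = -1999/6 (b(Q, f) = (125/6 - 107) - 247 = -517/6 - 247 = -1999/6)
1/b(a(10), 743) = 1/(-1999/6) = -6/1999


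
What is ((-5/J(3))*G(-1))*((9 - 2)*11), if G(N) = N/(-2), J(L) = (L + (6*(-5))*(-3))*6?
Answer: -385/1116 ≈ -0.34498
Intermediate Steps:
J(L) = 540 + 6*L (J(L) = (L - 30*(-3))*6 = (L + 90)*6 = (90 + L)*6 = 540 + 6*L)
G(N) = -N/2 (G(N) = N*(-½) = -N/2)
((-5/J(3))*G(-1))*((9 - 2)*11) = ((-5/(540 + 6*3))*(-½*(-1)))*((9 - 2)*11) = (-5/(540 + 18)*(½))*(7*11) = (-5/558*(½))*77 = (-5*1/558*(½))*77 = -5/558*½*77 = -5/1116*77 = -385/1116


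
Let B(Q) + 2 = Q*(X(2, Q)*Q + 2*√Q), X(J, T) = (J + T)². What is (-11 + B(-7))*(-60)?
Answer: -72720 + 840*I*√7 ≈ -72720.0 + 2222.4*I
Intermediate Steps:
B(Q) = -2 + Q*(2*√Q + Q*(2 + Q)²) (B(Q) = -2 + Q*((2 + Q)²*Q + 2*√Q) = -2 + Q*(Q*(2 + Q)² + 2*√Q) = -2 + Q*(2*√Q + Q*(2 + Q)²))
(-11 + B(-7))*(-60) = (-11 + (-2 + 2*(-7)^(3/2) + (-7)²*(2 - 7)²))*(-60) = (-11 + (-2 + 2*(-7*I*√7) + 49*(-5)²))*(-60) = (-11 + (-2 - 14*I*√7 + 49*25))*(-60) = (-11 + (-2 - 14*I*√7 + 1225))*(-60) = (-11 + (1223 - 14*I*√7))*(-60) = (1212 - 14*I*√7)*(-60) = -72720 + 840*I*√7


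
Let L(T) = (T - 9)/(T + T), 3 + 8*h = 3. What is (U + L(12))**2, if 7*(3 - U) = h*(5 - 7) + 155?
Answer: 1134225/3136 ≈ 361.68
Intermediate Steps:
h = 0 (h = -3/8 + (1/8)*3 = -3/8 + 3/8 = 0)
L(T) = (-9 + T)/(2*T) (L(T) = (-9 + T)/((2*T)) = (-9 + T)*(1/(2*T)) = (-9 + T)/(2*T))
U = -134/7 (U = 3 - (0*(5 - 7) + 155)/7 = 3 - (0*(-2) + 155)/7 = 3 - (0 + 155)/7 = 3 - 1/7*155 = 3 - 155/7 = -134/7 ≈ -19.143)
(U + L(12))**2 = (-134/7 + (1/2)*(-9 + 12)/12)**2 = (-134/7 + (1/2)*(1/12)*3)**2 = (-134/7 + 1/8)**2 = (-1065/56)**2 = 1134225/3136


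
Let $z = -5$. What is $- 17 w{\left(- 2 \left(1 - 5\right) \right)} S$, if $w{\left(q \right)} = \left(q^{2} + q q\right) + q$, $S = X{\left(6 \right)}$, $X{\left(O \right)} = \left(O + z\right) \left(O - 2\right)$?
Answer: $-9248$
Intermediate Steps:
$X{\left(O \right)} = \left(-5 + O\right) \left(-2 + O\right)$ ($X{\left(O \right)} = \left(O - 5\right) \left(O - 2\right) = \left(-5 + O\right) \left(-2 + O\right)$)
$S = 4$ ($S = 10 + 6^{2} - 42 = 10 + 36 - 42 = 4$)
$w{\left(q \right)} = q + 2 q^{2}$ ($w{\left(q \right)} = \left(q^{2} + q^{2}\right) + q = 2 q^{2} + q = q + 2 q^{2}$)
$- 17 w{\left(- 2 \left(1 - 5\right) \right)} S = - 17 - 2 \left(1 - 5\right) \left(1 + 2 \left(- 2 \left(1 - 5\right)\right)\right) 4 = - 17 \left(-2\right) \left(-4\right) \left(1 + 2 \left(\left(-2\right) \left(-4\right)\right)\right) 4 = - 17 \cdot 8 \left(1 + 2 \cdot 8\right) 4 = - 17 \cdot 8 \left(1 + 16\right) 4 = - 17 \cdot 8 \cdot 17 \cdot 4 = \left(-17\right) 136 \cdot 4 = \left(-2312\right) 4 = -9248$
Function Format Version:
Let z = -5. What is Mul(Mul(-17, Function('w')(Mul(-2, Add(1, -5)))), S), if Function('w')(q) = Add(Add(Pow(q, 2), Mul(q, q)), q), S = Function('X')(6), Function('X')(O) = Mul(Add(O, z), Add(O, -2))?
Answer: -9248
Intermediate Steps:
Function('X')(O) = Mul(Add(-5, O), Add(-2, O)) (Function('X')(O) = Mul(Add(O, -5), Add(O, -2)) = Mul(Add(-5, O), Add(-2, O)))
S = 4 (S = Add(10, Pow(6, 2), Mul(-7, 6)) = Add(10, 36, -42) = 4)
Function('w')(q) = Add(q, Mul(2, Pow(q, 2))) (Function('w')(q) = Add(Add(Pow(q, 2), Pow(q, 2)), q) = Add(Mul(2, Pow(q, 2)), q) = Add(q, Mul(2, Pow(q, 2))))
Mul(Mul(-17, Function('w')(Mul(-2, Add(1, -5)))), S) = Mul(Mul(-17, Mul(Mul(-2, Add(1, -5)), Add(1, Mul(2, Mul(-2, Add(1, -5)))))), 4) = Mul(Mul(-17, Mul(Mul(-2, -4), Add(1, Mul(2, Mul(-2, -4))))), 4) = Mul(Mul(-17, Mul(8, Add(1, Mul(2, 8)))), 4) = Mul(Mul(-17, Mul(8, Add(1, 16))), 4) = Mul(Mul(-17, Mul(8, 17)), 4) = Mul(Mul(-17, 136), 4) = Mul(-2312, 4) = -9248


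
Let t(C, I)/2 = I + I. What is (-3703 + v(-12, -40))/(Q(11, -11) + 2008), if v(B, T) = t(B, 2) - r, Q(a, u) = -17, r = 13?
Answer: -3708/1991 ≈ -1.8624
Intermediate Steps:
t(C, I) = 4*I (t(C, I) = 2*(I + I) = 2*(2*I) = 4*I)
v(B, T) = -5 (v(B, T) = 4*2 - 1*13 = 8 - 13 = -5)
(-3703 + v(-12, -40))/(Q(11, -11) + 2008) = (-3703 - 5)/(-17 + 2008) = -3708/1991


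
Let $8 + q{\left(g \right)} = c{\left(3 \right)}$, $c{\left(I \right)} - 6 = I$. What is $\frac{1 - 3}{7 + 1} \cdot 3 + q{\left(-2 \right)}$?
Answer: $\frac{1}{4} \approx 0.25$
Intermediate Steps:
$c{\left(I \right)} = 6 + I$
$q{\left(g \right)} = 1$ ($q{\left(g \right)} = -8 + \left(6 + 3\right) = -8 + 9 = 1$)
$\frac{1 - 3}{7 + 1} \cdot 3 + q{\left(-2 \right)} = \frac{1 - 3}{7 + 1} \cdot 3 + 1 = - \frac{2}{8} \cdot 3 + 1 = \left(-2\right) \frac{1}{8} \cdot 3 + 1 = \left(- \frac{1}{4}\right) 3 + 1 = - \frac{3}{4} + 1 = \frac{1}{4}$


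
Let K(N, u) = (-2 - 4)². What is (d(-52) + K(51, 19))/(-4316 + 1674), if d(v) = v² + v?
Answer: -1344/1321 ≈ -1.0174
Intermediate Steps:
K(N, u) = 36 (K(N, u) = (-6)² = 36)
d(v) = v + v²
(d(-52) + K(51, 19))/(-4316 + 1674) = (-52*(1 - 52) + 36)/(-4316 + 1674) = (-52*(-51) + 36)/(-2642) = (2652 + 36)*(-1/2642) = 2688*(-1/2642) = -1344/1321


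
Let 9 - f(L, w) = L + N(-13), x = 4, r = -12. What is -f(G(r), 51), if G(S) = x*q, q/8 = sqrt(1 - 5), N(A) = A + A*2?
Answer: -48 + 64*I ≈ -48.0 + 64.0*I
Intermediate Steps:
N(A) = 3*A (N(A) = A + 2*A = 3*A)
q = 16*I (q = 8*sqrt(1 - 5) = 8*sqrt(-4) = 8*(2*I) = 16*I ≈ 16.0*I)
G(S) = 64*I (G(S) = 4*(16*I) = 64*I)
f(L, w) = 48 - L (f(L, w) = 9 - (L + 3*(-13)) = 9 - (L - 39) = 9 - (-39 + L) = 9 + (39 - L) = 48 - L)
-f(G(r), 51) = -(48 - 64*I) = -48 + 64*I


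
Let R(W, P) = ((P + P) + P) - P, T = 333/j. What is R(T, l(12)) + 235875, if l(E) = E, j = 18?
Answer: 235899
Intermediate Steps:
T = 37/2 (T = 333/18 = 333*(1/18) = 37/2 ≈ 18.500)
R(W, P) = 2*P (R(W, P) = (2*P + P) - P = 3*P - P = 2*P)
R(T, l(12)) + 235875 = 2*12 + 235875 = 24 + 235875 = 235899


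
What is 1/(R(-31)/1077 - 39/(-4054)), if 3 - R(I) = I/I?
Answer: 4366158/50111 ≈ 87.130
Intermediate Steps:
R(I) = 2 (R(I) = 3 - I/I = 3 - 1*1 = 3 - 1 = 2)
1/(R(-31)/1077 - 39/(-4054)) = 1/(2/1077 - 39/(-4054)) = 1/(2*(1/1077) - 39*(-1/4054)) = 1/(2/1077 + 39/4054) = 1/(50111/4366158) = 4366158/50111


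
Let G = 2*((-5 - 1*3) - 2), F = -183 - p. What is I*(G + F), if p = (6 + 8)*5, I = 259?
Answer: -70707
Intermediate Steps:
p = 70 (p = 14*5 = 70)
F = -253 (F = -183 - 1*70 = -183 - 70 = -253)
G = -20 (G = 2*((-5 - 3) - 2) = 2*(-8 - 2) = 2*(-10) = -20)
I*(G + F) = 259*(-20 - 253) = 259*(-273) = -70707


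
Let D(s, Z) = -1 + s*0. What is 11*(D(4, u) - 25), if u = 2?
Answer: -286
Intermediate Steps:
D(s, Z) = -1 (D(s, Z) = -1 + 0 = -1)
11*(D(4, u) - 25) = 11*(-1 - 25) = 11*(-26) = -286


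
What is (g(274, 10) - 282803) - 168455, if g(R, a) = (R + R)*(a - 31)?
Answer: -462766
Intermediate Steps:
g(R, a) = 2*R*(-31 + a) (g(R, a) = (2*R)*(-31 + a) = 2*R*(-31 + a))
(g(274, 10) - 282803) - 168455 = (2*274*(-31 + 10) - 282803) - 168455 = (2*274*(-21) - 282803) - 168455 = (-11508 - 282803) - 168455 = -294311 - 168455 = -462766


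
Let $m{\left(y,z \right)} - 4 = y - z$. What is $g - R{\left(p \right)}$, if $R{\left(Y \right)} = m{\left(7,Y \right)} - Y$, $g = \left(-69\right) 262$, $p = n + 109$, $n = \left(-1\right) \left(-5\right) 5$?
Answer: $-17821$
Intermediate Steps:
$m{\left(y,z \right)} = 4 + y - z$ ($m{\left(y,z \right)} = 4 + \left(y - z\right) = 4 + y - z$)
$n = 25$ ($n = 5 \cdot 5 = 25$)
$p = 134$ ($p = 25 + 109 = 134$)
$g = -18078$
$R{\left(Y \right)} = 11 - 2 Y$ ($R{\left(Y \right)} = \left(4 + 7 - Y\right) - Y = \left(11 - Y\right) - Y = 11 - 2 Y$)
$g - R{\left(p \right)} = -18078 - \left(11 - 268\right) = -18078 - -257 = -18078 + 257 = -17821$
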